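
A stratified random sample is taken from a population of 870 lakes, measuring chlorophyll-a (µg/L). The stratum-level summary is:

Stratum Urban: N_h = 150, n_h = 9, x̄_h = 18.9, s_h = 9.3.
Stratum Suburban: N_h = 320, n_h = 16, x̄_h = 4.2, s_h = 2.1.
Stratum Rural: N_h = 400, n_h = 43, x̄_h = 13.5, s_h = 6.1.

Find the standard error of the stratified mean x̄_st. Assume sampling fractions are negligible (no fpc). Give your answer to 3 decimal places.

V̂(x̄_st) = Σ W_h² s_h²/n_h, with W_h = N_h/N and N = 870:
  stratum Urban: (150/870)²·9.3²/9 = 0.285672
  stratum Suburban: (320/870)²·2.1²/16 = 0.0372889
  stratum Rural: (400/870)²·6.1²/43 = 0.182925
V̂(x̄_st) = 0.505886
SE(x̄_st) = √0.505886 = 0.711256

SE(x̄_st) ≈ 0.711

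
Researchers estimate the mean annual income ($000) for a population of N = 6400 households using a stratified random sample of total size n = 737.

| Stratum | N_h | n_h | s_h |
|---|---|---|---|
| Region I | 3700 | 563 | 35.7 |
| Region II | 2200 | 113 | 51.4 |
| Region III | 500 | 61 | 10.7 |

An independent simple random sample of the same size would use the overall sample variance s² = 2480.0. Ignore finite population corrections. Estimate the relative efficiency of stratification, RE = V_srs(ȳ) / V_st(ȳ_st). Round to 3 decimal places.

V̂(ȳ_st) = Σ W_h² s_h²/n_h, with W_h = N_h/N and N = 6400:
  stratum Region I: (3700/6400)²·35.7²/563 = 0.756609
  stratum Region II: (2200/6400)²·51.4²/113 = 2.7627
  stratum Region III: (500/6400)²·10.7²/61 = 0.0114556
V_st = 3.53076
V_srs = s²/n = 2480.0/737 = 3.36499
Relative efficiency = V_srs / V_st = 3.36499/3.53076 = 0.9531

RE ≈ 0.953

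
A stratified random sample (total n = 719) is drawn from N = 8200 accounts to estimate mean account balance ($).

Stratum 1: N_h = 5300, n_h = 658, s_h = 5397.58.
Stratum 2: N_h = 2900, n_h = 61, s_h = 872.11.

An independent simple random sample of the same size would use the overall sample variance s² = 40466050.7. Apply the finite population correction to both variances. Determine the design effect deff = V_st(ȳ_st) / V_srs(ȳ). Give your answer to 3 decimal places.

V̂(ȳ_st) = Σ W_h² (1 − n_h/N_h) s_h²/n_h, with W_h = N_h/N and N = 8200:
  stratum 1: (5300/8200)²·(1 − 658/5300)·5397.58²/658 = 16200.4
  stratum 2: (2900/8200)²·(1 − 61/2900)·872.11²/61 = 1526.68
V_st = 17727.1
V_srs = (1 − 719/8200)·40466050.7/719 = 51346.1
deff = V_st / V_srs = 17727.1/51346.1 = 0.3452

deff ≈ 0.345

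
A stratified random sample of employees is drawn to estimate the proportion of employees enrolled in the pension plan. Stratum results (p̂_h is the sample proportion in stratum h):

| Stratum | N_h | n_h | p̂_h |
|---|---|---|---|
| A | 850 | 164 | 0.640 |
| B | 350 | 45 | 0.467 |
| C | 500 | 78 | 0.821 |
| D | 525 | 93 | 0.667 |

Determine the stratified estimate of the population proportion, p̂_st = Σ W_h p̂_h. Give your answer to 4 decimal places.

N = 2225; stratum weights W_h = N_h/N.
p̂_st = Σ W_h p̂_h = (850·0.640 + 350·0.467 + 500·0.821 + 525·0.667)/2225 = 0.65983

p̂_st ≈ 0.6598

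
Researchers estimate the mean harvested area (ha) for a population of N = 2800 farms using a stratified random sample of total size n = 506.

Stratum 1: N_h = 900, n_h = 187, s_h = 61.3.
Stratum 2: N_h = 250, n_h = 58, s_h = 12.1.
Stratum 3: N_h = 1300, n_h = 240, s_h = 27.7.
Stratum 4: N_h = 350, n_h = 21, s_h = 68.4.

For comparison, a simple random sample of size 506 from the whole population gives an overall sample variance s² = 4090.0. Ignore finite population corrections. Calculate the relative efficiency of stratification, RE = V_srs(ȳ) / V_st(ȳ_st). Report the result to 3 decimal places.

V̂(ȳ_st) = Σ W_h² s_h²/n_h, with W_h = N_h/N and N = 2800:
  stratum 1: (900/2800)²·61.3²/187 = 2.0761
  stratum 2: (250/2800)²·12.1²/58 = 0.0201236
  stratum 3: (1300/2800)²·27.7²/240 = 0.689158
  stratum 4: (350/2800)²·68.4²/21 = 3.48107
V_st = 6.26645
V_srs = s²/n = 4090.0/506 = 8.083
Relative efficiency = V_srs / V_st = 8.083/6.26645 = 1.2899

RE ≈ 1.290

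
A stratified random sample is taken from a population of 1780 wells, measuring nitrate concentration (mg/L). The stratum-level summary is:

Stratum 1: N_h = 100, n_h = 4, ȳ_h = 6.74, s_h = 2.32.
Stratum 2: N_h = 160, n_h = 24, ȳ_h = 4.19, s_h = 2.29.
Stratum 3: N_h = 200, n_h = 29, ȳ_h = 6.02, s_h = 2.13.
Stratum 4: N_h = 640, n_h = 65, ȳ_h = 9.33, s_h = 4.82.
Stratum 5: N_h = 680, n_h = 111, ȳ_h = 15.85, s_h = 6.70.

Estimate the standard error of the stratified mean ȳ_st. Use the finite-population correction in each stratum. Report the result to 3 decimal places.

V̂(ȳ_st) = Σ W_h² (1 − n_h/N_h) s_h²/n_h, with W_h = N_h/N and N = 1780:
  stratum 1: (100/1780)²·(1 − 4/100)·2.32²/4 = 0.00407706
  stratum 2: (160/1780)²·(1 − 24/160)·2.29²/24 = 0.00150065
  stratum 3: (200/1780)²·(1 − 29/200)·2.13²/29 = 0.00168868
  stratum 4: (640/1780)²·(1 − 65/640)·4.82²/65 = 0.0415134
  stratum 5: (680/1780)²·(1 − 111/680)·6.70²/111 = 0.0493864
V̂(ȳ_st) = 0.0981663
SE(ȳ_st) = √0.0981663 = 0.313315

SE(ȳ_st) ≈ 0.313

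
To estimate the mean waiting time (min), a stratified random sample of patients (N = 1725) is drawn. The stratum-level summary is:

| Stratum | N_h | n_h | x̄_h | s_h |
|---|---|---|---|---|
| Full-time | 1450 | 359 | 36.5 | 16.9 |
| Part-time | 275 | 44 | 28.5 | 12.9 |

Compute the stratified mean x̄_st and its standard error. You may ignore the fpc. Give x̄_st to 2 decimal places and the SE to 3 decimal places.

x̄_st = Σ W_h x̄_h = (1450·36.5 + 275·28.5)/1725 = 35.22464
V̂(x̄_st) = Σ W_h² s_h²/n_h, with W_h = N_h/N and N = 1725:
  stratum Full-time: (1450/1725)²·16.9²/359 = 0.56213
  stratum Part-time: (275/1725)²·12.9²/44 = 0.09612
V̂(x̄_st) = 0.65825
SE(x̄_st) = √0.65825 = 0.811326

x̄_st ≈ 35.22, SE ≈ 0.811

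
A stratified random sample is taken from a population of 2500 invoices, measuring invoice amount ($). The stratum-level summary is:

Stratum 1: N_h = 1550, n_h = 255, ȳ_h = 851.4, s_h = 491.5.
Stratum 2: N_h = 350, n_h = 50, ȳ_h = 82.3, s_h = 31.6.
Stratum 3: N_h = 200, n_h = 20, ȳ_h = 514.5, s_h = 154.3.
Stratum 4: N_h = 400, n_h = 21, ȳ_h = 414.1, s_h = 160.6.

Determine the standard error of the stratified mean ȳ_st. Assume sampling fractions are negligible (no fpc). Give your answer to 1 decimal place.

V̂(ȳ_st) = Σ W_h² s_h²/n_h, with W_h = N_h/N and N = 2500:
  stratum 1: (1550/2500)²·491.5²/255 = 364.158
  stratum 2: (350/2500)²·31.6²/50 = 0.391436
  stratum 3: (200/2500)²·154.3²/20 = 7.61872
  stratum 4: (400/2500)²·160.6²/21 = 31.4421
V̂(ȳ_st) = 403.611
SE(ȳ_st) = √403.611 = 20.0901

SE(ȳ_st) ≈ 20.1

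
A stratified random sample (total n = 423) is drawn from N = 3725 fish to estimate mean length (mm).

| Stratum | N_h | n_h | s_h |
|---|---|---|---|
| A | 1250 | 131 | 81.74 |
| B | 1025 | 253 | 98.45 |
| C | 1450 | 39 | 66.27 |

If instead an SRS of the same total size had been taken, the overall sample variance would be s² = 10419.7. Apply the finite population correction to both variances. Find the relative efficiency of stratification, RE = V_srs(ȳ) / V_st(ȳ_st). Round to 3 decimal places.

RE ≈ 0.912

V̂(ȳ_st) = Σ W_h² (1 − n_h/N_h) s_h²/n_h, with W_h = N_h/N and N = 3725:
  stratum A: (1250/3725)²·(1 − 131/1250)·81.74²/131 = 5.14145
  stratum B: (1025/3725)²·(1 − 253/1025)·98.45²/253 = 2.18474
  stratum C: (1450/3725)²·(1 − 39/1450)·66.27²/39 = 16.604
V_st = 23.9302
V_srs = (1 − 423/3725)·10419.7/423 = 21.8356
Relative efficiency = V_srs / V_st = 21.8356/23.9302 = 0.9125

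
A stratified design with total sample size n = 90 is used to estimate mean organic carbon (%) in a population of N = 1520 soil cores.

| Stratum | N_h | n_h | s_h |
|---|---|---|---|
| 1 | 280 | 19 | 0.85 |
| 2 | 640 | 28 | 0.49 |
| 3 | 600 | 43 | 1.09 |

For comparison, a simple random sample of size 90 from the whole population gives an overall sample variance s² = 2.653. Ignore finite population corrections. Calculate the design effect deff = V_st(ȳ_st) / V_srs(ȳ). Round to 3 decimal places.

V̂(ȳ_st) = Σ W_h² s_h²/n_h, with W_h = N_h/N and N = 1520:
  stratum 1: (280/1520)²·0.85²/19 = 0.00129037
  stratum 2: (640/1520)²·0.49²/28 = 0.00152022
  stratum 3: (600/1520)²·1.09²/43 = 0.00430526
V_st = 0.00711585
V_srs = s²/n = 2.653/90 = 0.0294778
deff = V_st / V_srs = 0.00711585/0.0294778 = 0.2414

deff ≈ 0.241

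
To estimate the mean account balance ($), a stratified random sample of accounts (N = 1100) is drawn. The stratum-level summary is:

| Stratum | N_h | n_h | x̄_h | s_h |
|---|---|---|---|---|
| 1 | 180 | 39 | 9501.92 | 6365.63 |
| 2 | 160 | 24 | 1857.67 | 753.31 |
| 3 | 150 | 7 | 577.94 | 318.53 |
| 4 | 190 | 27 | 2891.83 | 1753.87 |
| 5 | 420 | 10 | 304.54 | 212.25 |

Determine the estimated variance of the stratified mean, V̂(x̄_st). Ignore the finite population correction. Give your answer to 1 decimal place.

V̂(x̄_st) ≈ 32646.9

V̂(x̄_st) = Σ W_h² s_h²/n_h, with W_h = N_h/N and N = 1100:
  stratum 1: (180/1100)²·6365.63²/39 = 27821.3
  stratum 2: (160/1100)²·753.31²/24 = 500.254
  stratum 3: (150/1100)²·318.53²/7 = 269.525
  stratum 4: (190/1100)²·1753.87²/27 = 3399.01
  stratum 5: (420/1100)²·212.25²/10 = 656.763
V̂(x̄_st) = 32646.9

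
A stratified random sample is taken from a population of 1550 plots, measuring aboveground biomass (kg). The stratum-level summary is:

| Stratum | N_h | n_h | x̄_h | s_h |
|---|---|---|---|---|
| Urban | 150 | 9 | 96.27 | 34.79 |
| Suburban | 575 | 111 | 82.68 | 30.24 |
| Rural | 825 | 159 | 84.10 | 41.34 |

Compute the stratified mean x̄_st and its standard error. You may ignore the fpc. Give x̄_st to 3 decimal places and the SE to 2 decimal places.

x̄_st = Σ W_h x̄_h = (150·96.27 + 575·82.68 + 825·84.10)/1550 = 84.75097
V̂(x̄_st) = Σ W_h² s_h²/n_h, with W_h = N_h/N and N = 1550:
  stratum Urban: (150/1550)²·34.79²/9 = 1.25946
  stratum Suburban: (575/1550)²·30.24²/111 = 1.13374
  stratum Rural: (825/1550)²·41.34²/159 = 3.04501
V̂(x̄_st) = 5.43821
SE(x̄_st) = √5.43821 = 2.332

x̄_st ≈ 84.751, SE ≈ 2.33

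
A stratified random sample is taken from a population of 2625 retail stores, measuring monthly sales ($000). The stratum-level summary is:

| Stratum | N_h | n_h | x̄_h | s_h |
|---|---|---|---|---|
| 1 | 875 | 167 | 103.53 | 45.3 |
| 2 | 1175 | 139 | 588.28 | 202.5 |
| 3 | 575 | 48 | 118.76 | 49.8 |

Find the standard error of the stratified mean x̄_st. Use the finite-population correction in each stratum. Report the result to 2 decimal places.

V̂(x̄_st) = Σ W_h² (1 − n_h/N_h) s_h²/n_h, with W_h = N_h/N and N = 2625:
  stratum 1: (875/2625)²·(1 − 167/875)·45.3²/167 = 1.10475
  stratum 2: (1175/2625)²·(1 − 139/1175)·202.5²/139 = 52.1164
  stratum 3: (575/2625)²·(1 − 48/575)·49.8²/48 = 2.27215
V̂(x̄_st) = 55.4933
SE(x̄_st) = √55.4933 = 7.44938

SE(x̄_st) ≈ 7.45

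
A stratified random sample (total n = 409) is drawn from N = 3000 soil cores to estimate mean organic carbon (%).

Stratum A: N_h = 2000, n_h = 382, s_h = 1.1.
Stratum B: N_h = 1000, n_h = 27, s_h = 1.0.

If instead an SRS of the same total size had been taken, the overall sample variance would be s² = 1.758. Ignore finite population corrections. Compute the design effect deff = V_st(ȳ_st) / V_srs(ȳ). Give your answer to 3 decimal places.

deff ≈ 1.285

V̂(ȳ_st) = Σ W_h² s_h²/n_h, with W_h = N_h/N and N = 3000:
  stratum A: (2000/3000)²·1.1²/382 = 0.0014078
  stratum B: (1000/3000)²·1.0²/27 = 0.00411523
V_st = 0.00552302
V_srs = s²/n = 1.758/409 = 0.00429829
deff = V_st / V_srs = 0.00552302/0.00429829 = 1.2849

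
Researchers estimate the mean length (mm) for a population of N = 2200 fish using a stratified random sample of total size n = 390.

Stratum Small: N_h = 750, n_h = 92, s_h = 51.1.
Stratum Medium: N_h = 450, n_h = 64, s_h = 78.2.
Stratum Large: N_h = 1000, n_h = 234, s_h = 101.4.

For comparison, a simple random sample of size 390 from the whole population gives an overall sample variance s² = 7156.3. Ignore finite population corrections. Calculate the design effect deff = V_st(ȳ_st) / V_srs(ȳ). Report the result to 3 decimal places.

V̂(ȳ_st) = Σ W_h² s_h²/n_h, with W_h = N_h/N and N = 2200:
  stratum Small: (750/2200)²·51.1²/92 = 3.29861
  stratum Medium: (450/2200)²·78.2²/64 = 3.99773
  stratum Large: (1000/2200)²·101.4²/234 = 9.07851
V_st = 16.3749
V_srs = s²/n = 7156.3/390 = 18.3495
deff = V_st / V_srs = 16.3749/18.3495 = 0.8924

deff ≈ 0.892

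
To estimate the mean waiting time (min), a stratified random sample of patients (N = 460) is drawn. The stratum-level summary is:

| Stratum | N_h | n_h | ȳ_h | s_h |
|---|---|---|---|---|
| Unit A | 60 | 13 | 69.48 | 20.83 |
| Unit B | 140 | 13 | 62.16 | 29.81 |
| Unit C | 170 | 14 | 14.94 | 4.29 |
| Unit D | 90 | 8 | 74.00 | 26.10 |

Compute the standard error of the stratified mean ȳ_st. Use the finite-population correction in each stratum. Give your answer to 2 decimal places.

V̂(ȳ_st) = Σ W_h² (1 − n_h/N_h) s_h²/n_h, with W_h = N_h/N and N = 460:
  stratum Unit A: (60/460)²·(1 − 13/60)·20.83²/13 = 0.444804
  stratum Unit B: (140/460)²·(1 − 13/140)·29.81²/13 = 5.74377
  stratum Unit C: (170/460)²·(1 − 14/170)·4.29²/14 = 0.164757
  stratum Unit D: (90/460)²·(1 − 8/90)·26.10²/8 = 2.96983
V̂(ȳ_st) = 9.32316
SE(ȳ_st) = √9.32316 = 3.05338

SE(ȳ_st) ≈ 3.05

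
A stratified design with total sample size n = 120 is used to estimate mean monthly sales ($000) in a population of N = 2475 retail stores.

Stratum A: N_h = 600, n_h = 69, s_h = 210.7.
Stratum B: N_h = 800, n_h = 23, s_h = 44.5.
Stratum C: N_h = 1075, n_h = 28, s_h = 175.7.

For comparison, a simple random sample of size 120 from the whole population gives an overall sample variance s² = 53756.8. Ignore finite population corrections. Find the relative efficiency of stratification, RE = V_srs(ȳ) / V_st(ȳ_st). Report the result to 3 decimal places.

V̂(ȳ_st) = Σ W_h² s_h²/n_h, with W_h = N_h/N and N = 2475:
  stratum A: (600/2475)²·210.7²/69 = 37.8122
  stratum B: (800/2475)²·44.5²/23 = 8.99543
  stratum C: (1075/2475)²·175.7²/28 = 207.995
V_st = 254.802
V_srs = s²/n = 53756.8/120 = 447.973
Relative efficiency = V_srs / V_st = 447.973/254.802 = 1.7581

RE ≈ 1.758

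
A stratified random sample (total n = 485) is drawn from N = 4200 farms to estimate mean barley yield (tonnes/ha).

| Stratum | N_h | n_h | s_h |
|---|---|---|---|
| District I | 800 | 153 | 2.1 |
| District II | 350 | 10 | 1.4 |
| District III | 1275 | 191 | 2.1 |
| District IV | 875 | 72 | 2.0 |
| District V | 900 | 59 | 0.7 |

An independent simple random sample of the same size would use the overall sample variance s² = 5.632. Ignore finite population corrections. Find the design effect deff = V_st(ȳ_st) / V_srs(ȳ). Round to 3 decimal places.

V̂(ȳ_st) = Σ W_h² s_h²/n_h, with W_h = N_h/N and N = 4200:
  stratum District I: (800/4200)²·2.1²/153 = 0.00104575
  stratum District II: (350/4200)²·1.4²/10 = 0.00136111
  stratum District III: (1275/4200)²·2.1²/191 = 0.00212778
  stratum District IV: (875/4200)²·2.0²/72 = 0.00241127
  stratum District V: (900/4200)²·0.7²/59 = 0.000381356
V_st = 0.00732727
V_srs = s²/n = 5.632/485 = 0.0116124
deff = V_st / V_srs = 0.00732727/0.0116124 = 0.6310

deff ≈ 0.631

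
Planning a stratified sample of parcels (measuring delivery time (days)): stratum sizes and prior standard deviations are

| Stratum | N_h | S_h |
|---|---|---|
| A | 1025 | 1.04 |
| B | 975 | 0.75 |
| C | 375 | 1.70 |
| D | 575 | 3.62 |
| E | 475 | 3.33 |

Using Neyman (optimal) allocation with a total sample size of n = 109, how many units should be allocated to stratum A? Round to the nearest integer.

Neyman allocation: n_h = n · N_h S_h / Σ N_i S_i, with n = 109.
  stratum A: N_h·S_h = 1025·1.04 = 1066.00
  stratum B: N_h·S_h = 975·0.75 = 731.25
  stratum C: N_h·S_h = 375·1.70 = 637.50
  stratum D: N_h·S_h = 575·3.62 = 2081.50
  stratum E: N_h·S_h = 475·3.33 = 1581.75
Σ N_h S_h = 6098.00
n for stratum A = 109·1066.00/6098.00 = 19.054 → 19

19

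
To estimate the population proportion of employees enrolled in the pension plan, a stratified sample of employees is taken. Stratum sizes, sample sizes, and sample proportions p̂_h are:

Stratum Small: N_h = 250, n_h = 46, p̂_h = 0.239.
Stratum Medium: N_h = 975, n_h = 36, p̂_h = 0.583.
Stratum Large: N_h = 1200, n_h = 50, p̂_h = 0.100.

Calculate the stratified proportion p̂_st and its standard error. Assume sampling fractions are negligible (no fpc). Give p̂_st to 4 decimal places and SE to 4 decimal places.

p̂_st ≈ 0.3085, SE ≈ 0.0402

N = 2425; stratum weights W_h = N_h/N.
p̂_st = Σ W_h p̂_h = (250·0.239 + 975·0.583 + 1200·0.100)/2425 = 0.30853
V̂(p̂_st) = Σ W_h² p̂_h(1−p̂_h)/(n_h−1):
  stratum Small: (250/2425)²·0.239·0.761/45 = 4.29563e-05
  stratum Medium: (975/2425)²·0.583·0.417/35 = 0.00112285
  stratum Large: (1200/2425)²·0.100·0.900/49 = 0.000449765
V̂(p̂_st) = 0.00161557; SE = √V̂ = 0.0401942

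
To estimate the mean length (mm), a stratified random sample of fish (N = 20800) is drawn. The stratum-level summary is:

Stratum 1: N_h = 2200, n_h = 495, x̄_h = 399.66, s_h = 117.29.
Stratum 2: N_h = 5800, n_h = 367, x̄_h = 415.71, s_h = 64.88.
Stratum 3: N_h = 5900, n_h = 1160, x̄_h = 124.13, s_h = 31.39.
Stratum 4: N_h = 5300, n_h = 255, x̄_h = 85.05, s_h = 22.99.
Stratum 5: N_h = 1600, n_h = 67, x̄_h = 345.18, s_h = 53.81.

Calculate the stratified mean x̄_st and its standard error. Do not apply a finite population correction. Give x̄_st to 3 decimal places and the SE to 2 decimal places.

x̄_st = Σ W_h x̄_h = (2200·399.66 + 5800·415.71 + 5900·124.13 + 5300·85.05 + 1600·345.18)/20800 = 241.62452
V̂(x̄_st) = Σ W_h² s_h²/n_h, with W_h = N_h/N and N = 20800:
  stratum 1: (2200/20800)²·117.29²/495 = 0.310911
  stratum 2: (5800/20800)²·64.88²/367 = 0.891836
  stratum 3: (5900/20800)²·31.39²/1160 = 0.0683443
  stratum 4: (5300/20800)²·22.99²/255 = 0.134575
  stratum 5: (1600/20800)²·53.81²/67 = 0.25572
V̂(x̄_st) = 1.66139
SE(x̄_st) = √1.66139 = 1.28895

x̄_st ≈ 241.625, SE ≈ 1.29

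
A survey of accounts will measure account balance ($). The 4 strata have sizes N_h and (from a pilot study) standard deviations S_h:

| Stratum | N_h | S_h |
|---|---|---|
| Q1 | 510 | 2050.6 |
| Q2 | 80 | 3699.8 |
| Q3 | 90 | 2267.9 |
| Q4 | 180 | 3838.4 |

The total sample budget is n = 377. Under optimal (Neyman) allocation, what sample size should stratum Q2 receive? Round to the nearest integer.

50

Neyman allocation: n_h = n · N_h S_h / Σ N_i S_i, with n = 377.
  stratum Q1: N_h·S_h = 510·2050.6 = 1045806.00
  stratum Q2: N_h·S_h = 80·3699.8 = 295984.00
  stratum Q3: N_h·S_h = 90·2267.9 = 204111.00
  stratum Q4: N_h·S_h = 180·3838.4 = 690912.00
Σ N_h S_h = 2236813.00
n for stratum Q2 = 377·295984.00/2236813.00 = 49.886 → 50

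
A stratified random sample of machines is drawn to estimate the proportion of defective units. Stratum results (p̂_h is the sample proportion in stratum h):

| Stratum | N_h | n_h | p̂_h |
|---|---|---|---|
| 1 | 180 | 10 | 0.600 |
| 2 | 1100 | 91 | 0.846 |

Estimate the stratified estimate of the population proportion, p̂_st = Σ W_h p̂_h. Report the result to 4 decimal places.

p̂_st ≈ 0.8114

N = 1280; stratum weights W_h = N_h/N.
p̂_st = Σ W_h p̂_h = (180·0.600 + 1100·0.846)/1280 = 0.81141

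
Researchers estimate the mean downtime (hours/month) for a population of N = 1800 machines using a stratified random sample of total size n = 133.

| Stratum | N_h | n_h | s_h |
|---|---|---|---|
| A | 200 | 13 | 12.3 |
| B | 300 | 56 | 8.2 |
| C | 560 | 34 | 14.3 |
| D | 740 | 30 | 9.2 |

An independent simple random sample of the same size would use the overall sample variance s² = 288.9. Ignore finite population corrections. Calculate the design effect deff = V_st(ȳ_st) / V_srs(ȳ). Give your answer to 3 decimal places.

deff ≈ 0.569

V̂(ȳ_st) = Σ W_h² s_h²/n_h, with W_h = N_h/N and N = 1800:
  stratum A: (200/1800)²·12.3²/13 = 0.143675
  stratum B: (300/1800)²·8.2²/56 = 0.0333532
  stratum C: (560/1800)²·14.3²/34 = 0.582136
  stratum D: (740/1800)²·9.2²/30 = 0.47684
V_st = 1.236
V_srs = s²/n = 288.9/133 = 2.17218
deff = V_st / V_srs = 1.236/2.17218 = 0.5690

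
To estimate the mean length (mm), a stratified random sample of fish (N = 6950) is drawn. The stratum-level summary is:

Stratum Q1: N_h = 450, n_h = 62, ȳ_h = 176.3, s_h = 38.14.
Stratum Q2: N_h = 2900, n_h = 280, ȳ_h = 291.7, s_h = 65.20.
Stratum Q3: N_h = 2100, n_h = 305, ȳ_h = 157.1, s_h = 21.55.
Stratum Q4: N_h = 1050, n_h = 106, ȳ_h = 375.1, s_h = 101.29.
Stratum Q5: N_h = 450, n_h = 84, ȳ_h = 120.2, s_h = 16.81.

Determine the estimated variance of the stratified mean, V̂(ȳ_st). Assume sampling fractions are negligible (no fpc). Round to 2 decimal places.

V̂(ȳ_st) = Σ W_h² s_h²/n_h, with W_h = N_h/N and N = 6950:
  stratum Q1: (450/6950)²·38.14²/62 = 0.0983615
  stratum Q2: (2900/6950)²·65.20²/280 = 2.6434
  stratum Q3: (2100/6950)²·21.55²/305 = 0.139016
  stratum Q4: (1050/6950)²·101.29²/106 = 2.20921
  stratum Q5: (450/6950)²·16.81²/84 = 0.014103
V̂(ȳ_st) = 5.10409

V̂(ȳ_st) ≈ 5.10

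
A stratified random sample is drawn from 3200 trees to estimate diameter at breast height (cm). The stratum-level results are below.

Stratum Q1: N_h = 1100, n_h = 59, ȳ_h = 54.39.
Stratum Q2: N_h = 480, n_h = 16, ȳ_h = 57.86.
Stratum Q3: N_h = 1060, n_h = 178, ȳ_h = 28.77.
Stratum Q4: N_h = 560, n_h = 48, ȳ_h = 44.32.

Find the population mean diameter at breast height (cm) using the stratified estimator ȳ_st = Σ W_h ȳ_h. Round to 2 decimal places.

ȳ_st ≈ 44.66

N = Σ N_h = 3200. Stratum weights W_h = N_h/N.
ȳ_st = (1100·54.39 + 480·57.86 + 1060·28.77 + 560·44.32) / 3200 = 44.6616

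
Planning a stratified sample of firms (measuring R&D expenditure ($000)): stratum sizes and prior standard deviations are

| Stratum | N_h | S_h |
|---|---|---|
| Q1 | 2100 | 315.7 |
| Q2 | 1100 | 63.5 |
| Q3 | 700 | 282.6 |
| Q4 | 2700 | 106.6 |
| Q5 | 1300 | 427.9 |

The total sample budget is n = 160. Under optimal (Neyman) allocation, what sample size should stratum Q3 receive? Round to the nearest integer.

Neyman allocation: n_h = n · N_h S_h / Σ N_i S_i, with n = 160.
  stratum Q1: N_h·S_h = 2100·315.7 = 662970.00
  stratum Q2: N_h·S_h = 1100·63.5 = 69850.00
  stratum Q3: N_h·S_h = 700·282.6 = 197820.00
  stratum Q4: N_h·S_h = 2700·106.6 = 287820.00
  stratum Q5: N_h·S_h = 1300·427.9 = 556270.00
Σ N_h S_h = 1774730.00
n for stratum Q3 = 160·197820.00/1774730.00 = 17.834 → 18

18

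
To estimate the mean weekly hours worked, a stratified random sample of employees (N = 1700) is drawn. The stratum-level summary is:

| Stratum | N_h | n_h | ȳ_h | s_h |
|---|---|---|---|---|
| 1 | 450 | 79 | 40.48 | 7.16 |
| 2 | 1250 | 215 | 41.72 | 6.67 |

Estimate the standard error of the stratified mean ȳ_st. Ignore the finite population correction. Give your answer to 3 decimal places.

V̂(ȳ_st) = Σ W_h² s_h²/n_h, with W_h = N_h/N and N = 1700:
  stratum 1: (450/1700)²·7.16²/79 = 0.0454701
  stratum 2: (1250/1700)²·6.67²/215 = 0.111876
V̂(ȳ_st) = 0.157346
SE(ȳ_st) = √0.157346 = 0.396668

SE(ȳ_st) ≈ 0.397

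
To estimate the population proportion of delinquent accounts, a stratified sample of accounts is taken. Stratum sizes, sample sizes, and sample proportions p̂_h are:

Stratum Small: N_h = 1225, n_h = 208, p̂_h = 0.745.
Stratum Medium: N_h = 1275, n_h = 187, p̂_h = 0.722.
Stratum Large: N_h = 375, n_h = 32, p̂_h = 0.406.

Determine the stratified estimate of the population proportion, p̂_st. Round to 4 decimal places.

N = 2875; stratum weights W_h = N_h/N.
p̂_st = Σ W_h p̂_h = (1225·0.745 + 1275·0.722 + 375·0.406)/2875 = 0.69058

p̂_st ≈ 0.6906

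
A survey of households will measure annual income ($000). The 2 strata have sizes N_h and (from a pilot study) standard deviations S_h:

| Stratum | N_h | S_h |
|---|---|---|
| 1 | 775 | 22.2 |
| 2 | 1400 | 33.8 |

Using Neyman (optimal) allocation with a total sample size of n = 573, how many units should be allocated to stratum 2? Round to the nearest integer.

420

Neyman allocation: n_h = n · N_h S_h / Σ N_i S_i, with n = 573.
  stratum 1: N_h·S_h = 775·22.2 = 17205.00
  stratum 2: N_h·S_h = 1400·33.8 = 47320.00
Σ N_h S_h = 64525.00
n for stratum 2 = 573·47320.00/64525.00 = 420.215 → 420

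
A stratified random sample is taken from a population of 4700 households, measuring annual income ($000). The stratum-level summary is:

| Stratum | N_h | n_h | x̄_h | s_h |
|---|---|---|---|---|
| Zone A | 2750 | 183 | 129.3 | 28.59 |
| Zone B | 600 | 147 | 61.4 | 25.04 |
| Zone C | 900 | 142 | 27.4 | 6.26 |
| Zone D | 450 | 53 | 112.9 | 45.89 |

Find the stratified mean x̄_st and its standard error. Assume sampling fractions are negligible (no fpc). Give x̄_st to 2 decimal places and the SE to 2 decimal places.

x̄_st = Σ W_h x̄_h = (2750·129.3 + 600·61.4 + 900·27.4 + 450·112.9)/4700 = 99.54894
V̂(x̄_st) = Σ W_h² s_h²/n_h, with W_h = N_h/N and N = 4700:
  stratum Zone A: (2750/4700)²·28.59²/183 = 1.52914
  stratum Zone B: (600/4700)²·25.04²/147 = 0.0695117
  stratum Zone C: (900/4700)²·6.26²/142 = 0.0101193
  stratum Zone D: (450/4700)²·45.89²/53 = 0.364242
V̂(x̄_st) = 1.97301
SE(x̄_st) = √1.97301 = 1.40464

x̄_st ≈ 99.55, SE ≈ 1.40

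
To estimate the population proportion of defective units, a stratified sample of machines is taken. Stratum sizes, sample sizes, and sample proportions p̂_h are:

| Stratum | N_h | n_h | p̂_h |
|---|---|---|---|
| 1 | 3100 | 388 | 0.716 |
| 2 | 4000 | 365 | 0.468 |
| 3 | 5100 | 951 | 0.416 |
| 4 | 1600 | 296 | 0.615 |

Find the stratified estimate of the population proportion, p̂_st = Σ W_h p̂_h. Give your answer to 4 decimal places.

N = 13800; stratum weights W_h = N_h/N.
p̂_st = Σ W_h p̂_h = (3100·0.716 + 4000·0.468 + 5100·0.416 + 1600·0.615)/13800 = 0.52154

p̂_st ≈ 0.5215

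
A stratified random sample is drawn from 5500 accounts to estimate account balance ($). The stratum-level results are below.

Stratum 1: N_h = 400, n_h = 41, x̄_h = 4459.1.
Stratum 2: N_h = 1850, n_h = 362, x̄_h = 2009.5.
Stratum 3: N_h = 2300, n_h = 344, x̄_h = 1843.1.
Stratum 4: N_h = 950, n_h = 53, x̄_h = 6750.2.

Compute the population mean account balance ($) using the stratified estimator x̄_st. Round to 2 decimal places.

N = Σ N_h = 5500. Stratum weights W_h = N_h/N.
x̄_st = (400·4459.1 + 1850·2009.5 + 2300·1843.1 + 950·6750.2) / 5500 = 2936.9155

x̄_st ≈ 2936.92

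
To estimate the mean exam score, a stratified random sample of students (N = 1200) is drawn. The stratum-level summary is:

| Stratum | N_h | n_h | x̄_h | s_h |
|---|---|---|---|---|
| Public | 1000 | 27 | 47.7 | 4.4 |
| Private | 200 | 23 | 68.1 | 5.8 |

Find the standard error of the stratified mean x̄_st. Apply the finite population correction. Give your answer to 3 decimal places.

V̂(x̄_st) = Σ W_h² (1 − n_h/N_h) s_h²/n_h, with W_h = N_h/N and N = 1200:
  stratum Public: (1000/1200)²·(1 − 27/1000)·4.4²/27 = 0.484498
  stratum Private: (200/1200)²·(1 − 23/200)·5.8²/23 = 0.0359558
V̂(x̄_st) = 0.520454
SE(x̄_st) = √0.520454 = 0.721425

SE(x̄_st) ≈ 0.721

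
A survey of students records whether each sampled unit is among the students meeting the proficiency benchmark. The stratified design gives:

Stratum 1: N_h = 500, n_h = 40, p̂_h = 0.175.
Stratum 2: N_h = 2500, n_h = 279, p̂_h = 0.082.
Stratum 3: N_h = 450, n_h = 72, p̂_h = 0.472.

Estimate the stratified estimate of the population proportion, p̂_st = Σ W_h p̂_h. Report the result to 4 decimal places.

N = 3450; stratum weights W_h = N_h/N.
p̂_st = Σ W_h p̂_h = (500·0.175 + 2500·0.082 + 450·0.472)/3450 = 0.14635

p̂_st ≈ 0.1463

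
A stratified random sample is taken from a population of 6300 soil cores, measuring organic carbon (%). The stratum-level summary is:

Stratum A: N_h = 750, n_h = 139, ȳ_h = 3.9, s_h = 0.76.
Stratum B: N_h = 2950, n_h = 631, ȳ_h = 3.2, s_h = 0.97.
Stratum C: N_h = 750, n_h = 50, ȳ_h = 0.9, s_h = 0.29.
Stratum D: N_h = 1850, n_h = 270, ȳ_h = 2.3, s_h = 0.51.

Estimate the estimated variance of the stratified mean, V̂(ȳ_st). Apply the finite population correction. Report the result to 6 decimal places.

V̂(ȳ_st) = Σ W_h² (1 − n_h/N_h) s_h²/n_h, with W_h = N_h/N and N = 6300:
  stratum A: (750/6300)²·(1 − 139/750)·0.76²/139 = 4.79771e-05
  stratum B: (2950/6300)²·(1 − 631/2950)·0.97²/631 = 0.000257013
  stratum C: (750/6300)²·(1 − 50/750)·0.29²/50 = 2.22487e-05
  stratum D: (1850/6300)²·(1 − 270/1850)·0.51²/270 = 7.09454e-05
V̂(ȳ_st) = 0.000398185

V̂(ȳ_st) ≈ 0.000398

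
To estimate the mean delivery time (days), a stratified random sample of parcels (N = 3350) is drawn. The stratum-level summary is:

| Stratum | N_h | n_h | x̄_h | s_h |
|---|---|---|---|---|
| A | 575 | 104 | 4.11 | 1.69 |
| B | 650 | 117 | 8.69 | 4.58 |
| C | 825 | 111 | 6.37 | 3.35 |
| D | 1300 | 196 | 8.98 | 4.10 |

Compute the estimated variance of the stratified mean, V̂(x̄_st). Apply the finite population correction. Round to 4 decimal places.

V̂(x̄_st) ≈ 0.0225

V̂(x̄_st) = Σ W_h² (1 − n_h/N_h) s_h²/n_h, with W_h = N_h/N and N = 3350:
  stratum A: (575/3350)²·(1 − 104/575)·1.69²/104 = 0.000662734
  stratum B: (650/3350)²·(1 − 117/650)·4.58²/117 = 0.00553472
  stratum C: (825/3350)²·(1 − 111/825)·3.35²/111 = 0.00530676
  stratum D: (1300/3350)²·(1 − 196/1300)·4.10²/196 = 0.0109682
V̂(x̄_st) = 0.0224724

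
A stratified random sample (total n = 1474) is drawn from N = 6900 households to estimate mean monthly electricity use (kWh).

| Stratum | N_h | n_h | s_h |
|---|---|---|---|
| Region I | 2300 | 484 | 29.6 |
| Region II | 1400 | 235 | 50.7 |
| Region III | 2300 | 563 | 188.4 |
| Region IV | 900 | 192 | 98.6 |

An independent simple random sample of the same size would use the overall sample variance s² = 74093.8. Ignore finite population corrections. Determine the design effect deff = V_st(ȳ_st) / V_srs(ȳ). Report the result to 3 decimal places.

V̂(ȳ_st) = Σ W_h² s_h²/n_h, with W_h = N_h/N and N = 6900:
  stratum Region I: (2300/6900)²·29.6²/484 = 0.201139
  stratum Region II: (1400/6900)²·50.7²/235 = 0.450304
  stratum Region III: (2300/6900)²·188.4²/563 = 7.00504
  stratum Region IV: (900/6900)²·98.6²/192 = 0.861469
V_st = 8.51796
V_srs = s²/n = 74093.8/1474 = 50.2672
deff = V_st / V_srs = 8.51796/50.2672 = 0.1695

deff ≈ 0.169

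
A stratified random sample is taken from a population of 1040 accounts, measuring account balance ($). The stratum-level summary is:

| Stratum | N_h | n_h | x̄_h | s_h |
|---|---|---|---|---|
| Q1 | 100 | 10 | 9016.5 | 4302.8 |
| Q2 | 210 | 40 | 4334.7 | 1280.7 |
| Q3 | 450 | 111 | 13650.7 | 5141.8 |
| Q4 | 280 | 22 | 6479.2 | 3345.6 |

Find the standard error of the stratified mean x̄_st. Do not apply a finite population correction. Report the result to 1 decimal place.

V̂(x̄_st) = Σ W_h² s_h²/n_h, with W_h = N_h/N and N = 1040:
  stratum Q1: (100/1040)²·4302.8²/10 = 17117.3
  stratum Q2: (210/1040)²·1280.7²/40 = 1671.89
  stratum Q3: (450/1040)²·5141.8²/111 = 44592.9
  stratum Q4: (280/1040)²·3345.6²/22 = 36878.6
V̂(x̄_st) = 100261
SE(x̄_st) = √100261 = 316.64

SE(x̄_st) ≈ 316.6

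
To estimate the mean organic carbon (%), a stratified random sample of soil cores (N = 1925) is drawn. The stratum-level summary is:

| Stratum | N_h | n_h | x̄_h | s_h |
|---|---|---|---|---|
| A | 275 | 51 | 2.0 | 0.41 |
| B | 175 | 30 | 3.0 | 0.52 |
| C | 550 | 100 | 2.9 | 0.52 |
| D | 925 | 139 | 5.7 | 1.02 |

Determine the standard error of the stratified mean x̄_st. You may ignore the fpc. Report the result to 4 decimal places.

SE(x̄_st) ≈ 0.0457

V̂(x̄_st) = Σ W_h² s_h²/n_h, with W_h = N_h/N and N = 1925:
  stratum A: (275/1925)²·0.41²/51 = 6.72669e-05
  stratum B: (175/1925)²·0.52²/30 = 7.44904e-05
  stratum C: (550/1925)²·0.52²/100 = 0.000220735
  stratum D: (925/1925)²·1.02²/139 = 0.00172825
V̂(x̄_st) = 0.00209075
SE(x̄_st) = √0.00209075 = 0.0457247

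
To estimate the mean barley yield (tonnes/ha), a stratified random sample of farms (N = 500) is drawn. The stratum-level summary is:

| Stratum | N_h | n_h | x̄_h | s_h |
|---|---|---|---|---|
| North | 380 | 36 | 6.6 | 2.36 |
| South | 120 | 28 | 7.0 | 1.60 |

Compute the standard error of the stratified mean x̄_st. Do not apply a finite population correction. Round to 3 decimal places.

SE(x̄_st) ≈ 0.308

V̂(x̄_st) = Σ W_h² s_h²/n_h, with W_h = N_h/N and N = 500:
  stratum North: (380/500)²·2.36²/36 = 0.0893611
  stratum South: (120/500)²·1.60²/28 = 0.00526629
V̂(x̄_st) = 0.0946274
SE(x̄_st) = √0.0946274 = 0.307616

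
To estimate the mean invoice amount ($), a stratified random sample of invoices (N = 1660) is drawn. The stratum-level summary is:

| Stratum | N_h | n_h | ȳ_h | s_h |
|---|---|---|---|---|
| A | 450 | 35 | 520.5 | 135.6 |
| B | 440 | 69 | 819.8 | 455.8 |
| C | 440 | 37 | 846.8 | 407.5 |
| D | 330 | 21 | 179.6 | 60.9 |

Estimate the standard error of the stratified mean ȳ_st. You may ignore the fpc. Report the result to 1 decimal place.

SE(ȳ_st) ≈ 23.9

V̂(ȳ_st) = Σ W_h² s_h²/n_h, with W_h = N_h/N and N = 1660:
  stratum A: (450/1660)²·135.6²/35 = 38.6065
  stratum B: (440/1660)²·455.8²/69 = 211.538
  stratum C: (440/1660)²·407.5²/37 = 315.314
  stratum D: (330/1660)²·60.9²/21 = 6.97954
V̂(ȳ_st) = 572.438
SE(ȳ_st) = √572.438 = 23.9257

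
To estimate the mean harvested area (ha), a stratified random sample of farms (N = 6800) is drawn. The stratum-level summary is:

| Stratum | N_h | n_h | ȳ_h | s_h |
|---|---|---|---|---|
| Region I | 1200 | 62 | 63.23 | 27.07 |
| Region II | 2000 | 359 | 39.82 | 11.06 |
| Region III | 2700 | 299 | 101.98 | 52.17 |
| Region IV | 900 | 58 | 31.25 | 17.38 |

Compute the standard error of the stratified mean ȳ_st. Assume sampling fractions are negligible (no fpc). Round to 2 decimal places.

V̂(ȳ_st) = Σ W_h² s_h²/n_h, with W_h = N_h/N and N = 6800:
  stratum Region I: (1200/6800)²·27.07²/62 = 0.368069
  stratum Region II: (2000/6800)²·11.06²/359 = 0.0294753
  stratum Region III: (2700/6800)²·52.17²/299 = 1.43509
  stratum Region IV: (900/6800)²·17.38²/58 = 0.0912302
V̂(ȳ_st) = 1.92387
SE(ȳ_st) = √1.92387 = 1.38704

SE(ȳ_st) ≈ 1.39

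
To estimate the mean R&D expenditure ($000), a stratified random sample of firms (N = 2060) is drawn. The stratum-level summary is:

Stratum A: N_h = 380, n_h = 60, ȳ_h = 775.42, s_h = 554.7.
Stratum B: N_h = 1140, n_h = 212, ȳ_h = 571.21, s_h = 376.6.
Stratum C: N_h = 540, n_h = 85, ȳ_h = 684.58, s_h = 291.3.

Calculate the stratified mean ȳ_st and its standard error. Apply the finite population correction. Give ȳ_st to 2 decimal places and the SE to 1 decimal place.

ȳ_st ≈ 638.60, SE ≈ 19.3

ȳ_st = Σ W_h ȳ_h = (380·775.42 + 1140·571.21 + 540·684.58)/2060 = 638.59816
V̂(ȳ_st) = Σ W_h² (1 − n_h/N_h) s_h²/n_h, with W_h = N_h/N and N = 2060:
  stratum A: (380/2060)²·(1 − 60/380)·554.7²/60 = 146.948
  stratum B: (1140/2060)²·(1 − 212/1140)·376.6²/212 = 166.78
  stratum C: (540/2060)²·(1 − 85/540)·291.3²/85 = 57.8007
V̂(ȳ_st) = 371.529
SE(ȳ_st) = √371.529 = 19.2751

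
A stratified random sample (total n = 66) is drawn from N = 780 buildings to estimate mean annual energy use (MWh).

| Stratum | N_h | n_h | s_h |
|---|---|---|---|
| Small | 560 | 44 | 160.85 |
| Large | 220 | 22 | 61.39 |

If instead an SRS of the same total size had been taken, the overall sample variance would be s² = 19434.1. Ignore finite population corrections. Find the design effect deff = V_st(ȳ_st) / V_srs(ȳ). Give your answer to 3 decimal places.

V̂(ȳ_st) = Σ W_h² s_h²/n_h, with W_h = N_h/N and N = 780:
  stratum Small: (560/780)²·160.85²/44 = 303.093
  stratum Large: (220/780)²·61.39²/22 = 13.6279
V_st = 316.721
V_srs = s²/n = 19434.1/66 = 294.456
deff = V_st / V_srs = 316.721/294.456 = 1.0756

deff ≈ 1.076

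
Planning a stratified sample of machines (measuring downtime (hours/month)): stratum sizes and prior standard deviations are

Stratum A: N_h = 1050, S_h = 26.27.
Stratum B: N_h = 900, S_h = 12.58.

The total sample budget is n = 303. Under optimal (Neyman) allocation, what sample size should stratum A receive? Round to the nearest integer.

215

Neyman allocation: n_h = n · N_h S_h / Σ N_i S_i, with n = 303.
  stratum A: N_h·S_h = 1050·26.27 = 27583.50
  stratum B: N_h·S_h = 900·12.58 = 11322.00
Σ N_h S_h = 38905.50
n for stratum A = 303·27583.50/38905.50 = 214.823 → 215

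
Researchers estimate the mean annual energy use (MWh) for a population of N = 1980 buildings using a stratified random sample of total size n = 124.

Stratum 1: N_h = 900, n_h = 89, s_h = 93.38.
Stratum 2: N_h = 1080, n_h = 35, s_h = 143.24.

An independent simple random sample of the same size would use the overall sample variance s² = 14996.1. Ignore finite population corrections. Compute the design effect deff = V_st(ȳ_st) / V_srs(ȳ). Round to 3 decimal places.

V̂(ȳ_st) = Σ W_h² s_h²/n_h, with W_h = N_h/N and N = 1980:
  stratum 1: (900/1980)²·93.38²/89 = 20.2429
  stratum 2: (1080/1980)²·143.24²/35 = 174.413
V_st = 194.655
V_srs = s²/n = 14996.1/124 = 120.936
deff = V_st / V_srs = 194.655/120.936 = 1.6096

deff ≈ 1.610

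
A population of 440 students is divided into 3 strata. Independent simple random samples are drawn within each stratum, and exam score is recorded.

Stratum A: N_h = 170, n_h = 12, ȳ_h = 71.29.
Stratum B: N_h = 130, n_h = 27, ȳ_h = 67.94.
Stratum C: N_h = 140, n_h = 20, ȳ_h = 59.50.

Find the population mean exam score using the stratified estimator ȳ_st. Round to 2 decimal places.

ȳ_st ≈ 66.55

N = Σ N_h = 440. Stratum weights W_h = N_h/N.
ȳ_st = (170·71.29 + 130·67.94 + 140·59.50) / 440 = 66.5489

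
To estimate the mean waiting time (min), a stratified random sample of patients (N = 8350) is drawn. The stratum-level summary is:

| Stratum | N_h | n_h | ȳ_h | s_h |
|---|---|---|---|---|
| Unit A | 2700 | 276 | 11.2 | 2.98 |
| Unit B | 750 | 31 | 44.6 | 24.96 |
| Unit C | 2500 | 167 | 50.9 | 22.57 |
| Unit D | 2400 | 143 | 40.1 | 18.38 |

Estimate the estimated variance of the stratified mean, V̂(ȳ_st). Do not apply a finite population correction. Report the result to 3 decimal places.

V̂(ȳ_st) ≈ 0.634

V̂(ȳ_st) = Σ W_h² s_h²/n_h, with W_h = N_h/N and N = 8350:
  stratum Unit A: (2700/8350)²·2.98²/276 = 0.00336417
  stratum Unit B: (750/8350)²·24.96²/31 = 0.162135
  stratum Unit C: (2500/8350)²·22.57²/167 = 0.273435
  stratum Unit D: (2400/8350)²·18.38²/143 = 0.195166
V̂(ȳ_st) = 0.6341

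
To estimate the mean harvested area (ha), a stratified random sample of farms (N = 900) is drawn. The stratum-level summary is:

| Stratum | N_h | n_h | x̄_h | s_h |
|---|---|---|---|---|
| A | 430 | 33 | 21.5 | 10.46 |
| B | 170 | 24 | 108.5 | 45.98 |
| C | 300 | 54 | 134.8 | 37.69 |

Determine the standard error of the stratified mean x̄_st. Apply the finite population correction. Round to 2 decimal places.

V̂(x̄_st) = Σ W_h² (1 − n_h/N_h) s_h²/n_h, with W_h = N_h/N and N = 900:
  stratum A: (430/900)²·(1 − 33/430)·10.46²/33 = 0.698752
  stratum B: (170/900)²·(1 − 24/170)·45.98²/24 = 2.69925
  stratum C: (300/900)²·(1 − 54/300)·37.69²/54 = 2.39679
V̂(x̄_st) = 5.79479
SE(x̄_st) = √5.79479 = 2.40724

SE(x̄_st) ≈ 2.41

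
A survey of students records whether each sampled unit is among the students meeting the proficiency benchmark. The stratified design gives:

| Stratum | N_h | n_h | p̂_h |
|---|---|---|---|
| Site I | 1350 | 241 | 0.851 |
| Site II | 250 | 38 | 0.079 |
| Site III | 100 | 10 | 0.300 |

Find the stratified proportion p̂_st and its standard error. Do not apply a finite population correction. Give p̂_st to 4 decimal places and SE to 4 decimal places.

N = 1700; stratum weights W_h = N_h/N.
p̂_st = Σ W_h p̂_h = (1350·0.851 + 250·0.079 + 100·0.300)/1700 = 0.70506
V̂(p̂_st) = Σ W_h² p̂_h(1−p̂_h)/(n_h−1):
  stratum Site I: (1350/1700)²·0.851·0.149/240 = 0.000333176
  stratum Site II: (250/1700)²·0.079·0.921/37 = 4.25272e-05
  stratum Site III: (100/1700)²·0.300·0.700/9 = 8.07382e-05
V̂(p̂_st) = 0.000456442; SE = √V̂ = 0.0213645

p̂_st ≈ 0.7051, SE ≈ 0.0214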